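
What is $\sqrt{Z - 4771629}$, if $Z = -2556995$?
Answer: $4 i \sqrt{458039} \approx 2707.1 i$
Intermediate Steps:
$\sqrt{Z - 4771629} = \sqrt{-2556995 - 4771629} = \sqrt{-7328624} = 4 i \sqrt{458039}$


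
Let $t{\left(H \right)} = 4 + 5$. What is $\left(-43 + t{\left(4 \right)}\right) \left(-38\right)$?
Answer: $1292$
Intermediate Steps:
$t{\left(H \right)} = 9$
$\left(-43 + t{\left(4 \right)}\right) \left(-38\right) = \left(-43 + 9\right) \left(-38\right) = \left(-34\right) \left(-38\right) = 1292$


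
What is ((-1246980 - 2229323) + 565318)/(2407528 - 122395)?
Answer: -2910985/2285133 ≈ -1.2739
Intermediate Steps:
((-1246980 - 2229323) + 565318)/(2407528 - 122395) = (-3476303 + 565318)/2285133 = -2910985*1/2285133 = -2910985/2285133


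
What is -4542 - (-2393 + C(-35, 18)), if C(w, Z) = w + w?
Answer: -2079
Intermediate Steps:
C(w, Z) = 2*w
-4542 - (-2393 + C(-35, 18)) = -4542 - (-2393 + 2*(-35)) = -4542 - (-2393 - 70) = -4542 - 1*(-2463) = -4542 + 2463 = -2079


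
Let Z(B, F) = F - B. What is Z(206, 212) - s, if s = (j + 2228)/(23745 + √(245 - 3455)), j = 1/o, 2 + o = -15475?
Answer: 3435961636073/581757972873 + 6896551*I*√3210/1745273918619 ≈ 5.9062 + 0.00022388*I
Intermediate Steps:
o = -15477 (o = -2 - 15475 = -15477)
j = -1/15477 (j = 1/(-15477) = -1/15477 ≈ -6.4612e-5)
s = 34482755/(15477*(23745 + I*√3210)) (s = (-1/15477 + 2228)/(23745 + √(245 - 3455)) = 34482755/(15477*(23745 + √(-3210))) = 34482755/(15477*(23745 + I*√3210)) ≈ 0.09383 - 0.00022388*I)
Z(206, 212) - s = (212 - 1*206) - (54586201165/581757972873 - 6896551*I*√3210/1745273918619) = (212 - 206) + (-54586201165/581757972873 + 6896551*I*√3210/1745273918619) = 6 + (-54586201165/581757972873 + 6896551*I*√3210/1745273918619) = 3435961636073/581757972873 + 6896551*I*√3210/1745273918619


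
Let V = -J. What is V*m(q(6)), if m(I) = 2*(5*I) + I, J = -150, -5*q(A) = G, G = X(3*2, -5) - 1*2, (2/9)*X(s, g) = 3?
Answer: -3795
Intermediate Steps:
X(s, g) = 27/2 (X(s, g) = (9/2)*3 = 27/2)
G = 23/2 (G = 27/2 - 1*2 = 27/2 - 2 = 23/2 ≈ 11.500)
q(A) = -23/10 (q(A) = -⅕*23/2 = -23/10)
m(I) = 11*I (m(I) = 10*I + I = 11*I)
V = 150 (V = -1*(-150) = 150)
V*m(q(6)) = 150*(11*(-23/10)) = 150*(-253/10) = -3795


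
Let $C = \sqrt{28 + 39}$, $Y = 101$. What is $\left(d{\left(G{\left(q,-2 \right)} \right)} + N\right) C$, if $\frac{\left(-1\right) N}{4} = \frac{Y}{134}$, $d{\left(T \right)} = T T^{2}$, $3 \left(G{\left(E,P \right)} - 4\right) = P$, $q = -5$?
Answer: $\frac{61546 \sqrt{67}}{1809} \approx 278.48$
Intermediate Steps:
$G{\left(E,P \right)} = 4 + \frac{P}{3}$
$d{\left(T \right)} = T^{3}$
$C = \sqrt{67} \approx 8.1853$
$N = - \frac{202}{67}$ ($N = - 4 \cdot \frac{101}{134} = - 4 \cdot 101 \cdot \frac{1}{134} = \left(-4\right) \frac{101}{134} = - \frac{202}{67} \approx -3.0149$)
$\left(d{\left(G{\left(q,-2 \right)} \right)} + N\right) C = \left(\left(4 + \frac{1}{3} \left(-2\right)\right)^{3} - \frac{202}{67}\right) \sqrt{67} = \left(\left(4 - \frac{2}{3}\right)^{3} - \frac{202}{67}\right) \sqrt{67} = \left(\left(\frac{10}{3}\right)^{3} - \frac{202}{67}\right) \sqrt{67} = \left(\frac{1000}{27} - \frac{202}{67}\right) \sqrt{67} = \frac{61546 \sqrt{67}}{1809}$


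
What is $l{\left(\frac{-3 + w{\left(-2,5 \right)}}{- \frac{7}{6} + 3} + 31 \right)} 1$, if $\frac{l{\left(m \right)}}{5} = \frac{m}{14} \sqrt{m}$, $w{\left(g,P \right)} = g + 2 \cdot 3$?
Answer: $\frac{1735 \sqrt{3817}}{1694} \approx 63.277$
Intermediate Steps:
$w{\left(g,P \right)} = 6 + g$ ($w{\left(g,P \right)} = g + 6 = 6 + g$)
$l{\left(m \right)} = \frac{5 m^{\frac{3}{2}}}{14}$ ($l{\left(m \right)} = 5 \frac{m}{14} \sqrt{m} = 5 \frac{m^{\frac{3}{2}}}{14} = \frac{5 m^{\frac{3}{2}}}{14}$)
$l{\left(\frac{-3 + w{\left(-2,5 \right)}}{- \frac{7}{6} + 3} + 31 \right)} 1 = \frac{5 \left(\frac{-3 + \left(6 - 2\right)}{- \frac{7}{6} + 3} + 31\right)^{\frac{3}{2}}}{14} \cdot 1 = \frac{5 \left(\frac{-3 + 4}{\left(-7\right) \frac{1}{6} + 3} + 31\right)^{\frac{3}{2}}}{14} \cdot 1 = \frac{5 \left(1 \frac{1}{- \frac{7}{6} + 3} + 31\right)^{\frac{3}{2}}}{14} \cdot 1 = \frac{5 \left(1 \frac{1}{\frac{11}{6}} + 31\right)^{\frac{3}{2}}}{14} \cdot 1 = \frac{5 \left(1 \cdot \frac{6}{11} + 31\right)^{\frac{3}{2}}}{14} \cdot 1 = \frac{5 \left(\frac{6}{11} + 31\right)^{\frac{3}{2}}}{14} \cdot 1 = \frac{5 \left(\frac{347}{11}\right)^{\frac{3}{2}}}{14} \cdot 1 = \frac{5 \frac{347 \sqrt{3817}}{121}}{14} \cdot 1 = \frac{1735 \sqrt{3817}}{1694} \cdot 1 = \frac{1735 \sqrt{3817}}{1694}$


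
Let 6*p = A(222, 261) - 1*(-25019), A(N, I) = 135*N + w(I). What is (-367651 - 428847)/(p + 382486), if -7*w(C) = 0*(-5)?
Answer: -4778988/2349905 ≈ -2.0337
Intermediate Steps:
w(C) = 0 (w(C) = -0*(-5) = -1/7*0 = 0)
A(N, I) = 135*N (A(N, I) = 135*N + 0 = 135*N)
p = 54989/6 (p = (135*222 - 1*(-25019))/6 = (29970 + 25019)/6 = (1/6)*54989 = 54989/6 ≈ 9164.8)
(-367651 - 428847)/(p + 382486) = (-367651 - 428847)/(54989/6 + 382486) = -796498/2349905/6 = -796498*6/2349905 = -4778988/2349905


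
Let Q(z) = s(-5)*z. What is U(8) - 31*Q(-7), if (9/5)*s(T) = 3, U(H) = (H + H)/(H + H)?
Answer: 1088/3 ≈ 362.67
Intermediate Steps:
U(H) = 1 (U(H) = (2*H)/((2*H)) = (2*H)*(1/(2*H)) = 1)
s(T) = 5/3 (s(T) = (5/9)*3 = 5/3)
Q(z) = 5*z/3
U(8) - 31*Q(-7) = 1 - 155*(-7)/3 = 1 - 31*(-35/3) = 1 + 1085/3 = 1088/3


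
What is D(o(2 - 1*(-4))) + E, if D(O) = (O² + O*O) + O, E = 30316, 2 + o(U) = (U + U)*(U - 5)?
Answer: 30526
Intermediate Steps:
o(U) = -2 + 2*U*(-5 + U) (o(U) = -2 + (U + U)*(U - 5) = -2 + (2*U)*(-5 + U) = -2 + 2*U*(-5 + U))
D(O) = O + 2*O² (D(O) = (O² + O²) + O = 2*O² + O = O + 2*O²)
D(o(2 - 1*(-4))) + E = (-2 - 10*(2 - 1*(-4)) + 2*(2 - 1*(-4))²)*(1 + 2*(-2 - 10*(2 - 1*(-4)) + 2*(2 - 1*(-4))²)) + 30316 = (-2 - 10*(2 + 4) + 2*(2 + 4)²)*(1 + 2*(-2 - 10*(2 + 4) + 2*(2 + 4)²)) + 30316 = (-2 - 10*6 + 2*6²)*(1 + 2*(-2 - 10*6 + 2*6²)) + 30316 = (-2 - 60 + 2*36)*(1 + 2*(-2 - 60 + 2*36)) + 30316 = (-2 - 60 + 72)*(1 + 2*(-2 - 60 + 72)) + 30316 = 10*(1 + 2*10) + 30316 = 10*(1 + 20) + 30316 = 10*21 + 30316 = 210 + 30316 = 30526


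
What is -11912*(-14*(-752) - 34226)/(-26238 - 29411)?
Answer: -282290576/55649 ≈ -5072.7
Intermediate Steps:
-11912*(-14*(-752) - 34226)/(-26238 - 29411) = -11912/((-55649/(10528 - 34226))) = -11912/((-55649/(-23698))) = -11912/((-55649*(-1/23698))) = -11912/55649/23698 = -11912*23698/55649 = -282290576/55649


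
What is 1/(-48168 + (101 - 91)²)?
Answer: -1/48068 ≈ -2.0804e-5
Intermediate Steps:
1/(-48168 + (101 - 91)²) = 1/(-48168 + 10²) = 1/(-48168 + 100) = 1/(-48068) = -1/48068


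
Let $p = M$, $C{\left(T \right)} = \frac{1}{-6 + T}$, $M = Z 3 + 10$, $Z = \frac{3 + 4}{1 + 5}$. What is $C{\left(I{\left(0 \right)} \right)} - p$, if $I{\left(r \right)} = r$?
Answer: $- \frac{41}{3} \approx -13.667$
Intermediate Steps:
$Z = \frac{7}{6} \approx 1.1667$
$M = \frac{27}{2}$ ($M = \frac{7}{6} \cdot 3 + 10 = \frac{7}{2} + 10 = \frac{27}{2} \approx 13.5$)
$p = \frac{27}{2} \approx 13.5$
$C{\left(I{\left(0 \right)} \right)} - p = \frac{1}{-6 + 0} - \frac{27}{2} = \frac{1}{-6} - \frac{27}{2} = - \frac{1}{6} - \frac{27}{2} = - \frac{41}{3}$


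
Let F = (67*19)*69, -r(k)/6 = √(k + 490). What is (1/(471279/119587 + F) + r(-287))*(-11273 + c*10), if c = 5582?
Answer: 1775747363/3501544866 - 267282*√203 ≈ -3.8082e+6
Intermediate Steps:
r(k) = -6*√(490 + k) (r(k) = -6*√(k + 490) = -6*√(490 + k))
F = 87837 (F = 1273*69 = 87837)
(1/(471279/119587 + F) + r(-287))*(-11273 + c*10) = (1/(471279/119587 + 87837) - 6*√(490 - 287))*(-11273 + 5582*10) = (1/(471279*(1/119587) + 87837) - 6*√203)*(-11273 + 55820) = (1/(471279/119587 + 87837) - 6*√203)*44547 = (1/(10504634598/119587) - 6*√203)*44547 = (119587/10504634598 - 6*√203)*44547 = 1775747363/3501544866 - 267282*√203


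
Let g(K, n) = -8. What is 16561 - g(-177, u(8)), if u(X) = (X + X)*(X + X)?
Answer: 16569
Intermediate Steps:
u(X) = 4*X**2 (u(X) = (2*X)*(2*X) = 4*X**2)
16561 - g(-177, u(8)) = 16561 - 1*(-8) = 16561 + 8 = 16569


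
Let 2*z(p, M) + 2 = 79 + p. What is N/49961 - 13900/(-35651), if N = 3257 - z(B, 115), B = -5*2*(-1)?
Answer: 1618044777/3562319222 ≈ 0.45421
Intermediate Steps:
B = 10 (B = -10*(-1) = 10)
z(p, M) = 77/2 + p/2 (z(p, M) = -1 + (79 + p)/2 = -1 + (79/2 + p/2) = 77/2 + p/2)
N = 6427/2 (N = 3257 - (77/2 + (½)*10) = 3257 - (77/2 + 5) = 3257 - 1*87/2 = 3257 - 87/2 = 6427/2 ≈ 3213.5)
N/49961 - 13900/(-35651) = (6427/2)/49961 - 13900/(-35651) = (6427/2)*(1/49961) - 13900*(-1/35651) = 6427/99922 + 13900/35651 = 1618044777/3562319222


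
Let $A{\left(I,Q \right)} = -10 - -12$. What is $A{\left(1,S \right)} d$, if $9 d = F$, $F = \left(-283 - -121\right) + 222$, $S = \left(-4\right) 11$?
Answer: $\frac{40}{3} \approx 13.333$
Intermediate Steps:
$S = -44$
$F = 60$ ($F = \left(-283 + 121\right) + 222 = -162 + 222 = 60$)
$d = \frac{20}{3}$ ($d = \frac{1}{9} \cdot 60 = \frac{20}{3} \approx 6.6667$)
$A{\left(I,Q \right)} = 2$ ($A{\left(I,Q \right)} = -10 + 12 = 2$)
$A{\left(1,S \right)} d = 2 \cdot \frac{20}{3} = \frac{40}{3}$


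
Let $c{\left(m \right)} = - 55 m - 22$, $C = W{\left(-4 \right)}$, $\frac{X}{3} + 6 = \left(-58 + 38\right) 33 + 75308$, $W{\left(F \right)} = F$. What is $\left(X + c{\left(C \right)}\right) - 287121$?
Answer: $-62997$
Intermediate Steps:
$X = 223926$ ($X = -18 + 3 \left(\left(-58 + 38\right) 33 + 75308\right) = -18 + 3 \left(\left(-20\right) 33 + 75308\right) = -18 + 3 \left(-660 + 75308\right) = -18 + 3 \cdot 74648 = -18 + 223944 = 223926$)
$C = -4$
$c{\left(m \right)} = -22 - 55 m$
$\left(X + c{\left(C \right)}\right) - 287121 = \left(223926 - -198\right) - 287121 = \left(223926 + \left(-22 + 220\right)\right) - 287121 = \left(223926 + 198\right) - 287121 = 224124 - 287121 = -62997$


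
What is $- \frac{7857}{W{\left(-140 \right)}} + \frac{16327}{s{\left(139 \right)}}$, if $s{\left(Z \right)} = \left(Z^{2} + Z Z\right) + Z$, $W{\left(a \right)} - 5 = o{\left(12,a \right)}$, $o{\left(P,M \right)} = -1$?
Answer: $- \frac{304637009}{155124} \approx -1963.8$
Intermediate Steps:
$W{\left(a \right)} = 4$ ($W{\left(a \right)} = 5 - 1 = 4$)
$s{\left(Z \right)} = Z + 2 Z^{2}$ ($s{\left(Z \right)} = \left(Z^{2} + Z^{2}\right) + Z = 2 Z^{2} + Z = Z + 2 Z^{2}$)
$- \frac{7857}{W{\left(-140 \right)}} + \frac{16327}{s{\left(139 \right)}} = - \frac{7857}{4} + \frac{16327}{139 \left(1 + 2 \cdot 139\right)} = \left(-7857\right) \frac{1}{4} + \frac{16327}{139 \left(1 + 278\right)} = - \frac{7857}{4} + \frac{16327}{139 \cdot 279} = - \frac{7857}{4} + \frac{16327}{38781} = - \frac{304637009}{155124}$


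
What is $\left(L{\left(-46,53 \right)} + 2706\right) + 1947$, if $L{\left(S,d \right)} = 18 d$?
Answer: $5607$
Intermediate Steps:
$\left(L{\left(-46,53 \right)} + 2706\right) + 1947 = \left(18 \cdot 53 + 2706\right) + 1947 = \left(954 + 2706\right) + 1947 = 3660 + 1947 = 5607$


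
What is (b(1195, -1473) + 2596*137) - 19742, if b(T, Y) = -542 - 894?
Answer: 334474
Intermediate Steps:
b(T, Y) = -1436
(b(1195, -1473) + 2596*137) - 19742 = (-1436 + 2596*137) - 19742 = (-1436 + 355652) - 19742 = 354216 - 19742 = 334474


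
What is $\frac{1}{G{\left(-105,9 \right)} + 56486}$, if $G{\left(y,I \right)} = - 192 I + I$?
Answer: $\frac{1}{54767} \approx 1.8259 \cdot 10^{-5}$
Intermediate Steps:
$G{\left(y,I \right)} = - 191 I$
$\frac{1}{G{\left(-105,9 \right)} + 56486} = \frac{1}{\left(-191\right) 9 + 56486} = \frac{1}{-1719 + 56486} = \frac{1}{54767}$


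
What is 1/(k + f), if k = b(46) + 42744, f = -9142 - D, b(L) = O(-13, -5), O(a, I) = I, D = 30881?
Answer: 1/2716 ≈ 0.00036819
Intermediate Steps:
b(L) = -5
f = -40023 (f = -9142 - 1*30881 = -9142 - 30881 = -40023)
k = 42739 (k = -5 + 42744 = 42739)
1/(k + f) = 1/(42739 - 40023) = 1/2716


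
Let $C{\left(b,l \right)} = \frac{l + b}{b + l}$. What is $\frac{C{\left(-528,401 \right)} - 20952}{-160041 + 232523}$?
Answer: $- \frac{20951}{72482} \approx -0.28905$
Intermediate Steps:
$C{\left(b,l \right)} = 1$ ($C{\left(b,l \right)} = \frac{b + l}{b + l} = 1$)
$\frac{C{\left(-528,401 \right)} - 20952}{-160041 + 232523} = \frac{1 - 20952}{-160041 + 232523} = - \frac{20951}{72482}$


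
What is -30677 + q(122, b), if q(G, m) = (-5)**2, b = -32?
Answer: -30652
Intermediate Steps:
q(G, m) = 25
-30677 + q(122, b) = -30677 + 25 = -30652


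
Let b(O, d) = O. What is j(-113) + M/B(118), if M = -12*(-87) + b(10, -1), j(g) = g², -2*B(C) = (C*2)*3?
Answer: 2259586/177 ≈ 12766.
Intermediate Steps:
B(C) = -3*C (B(C) = -C*2*3/2 = -2*C*3/2 = -3*C)
M = 1054 (M = -12*(-87) + 10 = 1044 + 10 = 1054)
j(-113) + M/B(118) = (-113)² + 1054/((-3*118)) = 12769 + 1054/(-354) = 12769 + 1054*(-1/354) = 12769 - 527/177 = 2259586/177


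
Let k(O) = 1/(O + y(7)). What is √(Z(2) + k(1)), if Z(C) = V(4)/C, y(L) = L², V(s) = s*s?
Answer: √802/10 ≈ 2.8320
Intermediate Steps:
V(s) = s²
Z(C) = 16/C (Z(C) = 4²/C = 16/C)
k(O) = 1/(49 + O) (k(O) = 1/(O + 7²) = 1/(O + 49) = 1/(49 + O))
√(Z(2) + k(1)) = √(16/2 + 1/(49 + 1)) = √(16*(½) + 1/50) = √(8 + 1/50) = √(401/50) = √802/10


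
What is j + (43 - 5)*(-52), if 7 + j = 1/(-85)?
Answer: -168556/85 ≈ -1983.0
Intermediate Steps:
j = -596/85 (j = -7 + 1/(-85) = -7 - 1/85 = -596/85 ≈ -7.0118)
j + (43 - 5)*(-52) = -596/85 + (43 - 5)*(-52) = -596/85 + 38*(-52) = -596/85 - 1976 = -168556/85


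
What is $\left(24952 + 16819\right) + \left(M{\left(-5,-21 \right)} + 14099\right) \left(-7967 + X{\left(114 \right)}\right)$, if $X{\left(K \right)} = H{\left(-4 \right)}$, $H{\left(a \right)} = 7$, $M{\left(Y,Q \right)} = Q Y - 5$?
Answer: $-112982269$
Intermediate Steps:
$M{\left(Y,Q \right)} = -5 + Q Y$
$X{\left(K \right)} = 7$
$\left(24952 + 16819\right) + \left(M{\left(-5,-21 \right)} + 14099\right) \left(-7967 + X{\left(114 \right)}\right) = \left(24952 + 16819\right) + \left(\left(-5 - -105\right) + 14099\right) \left(-7967 + 7\right) = 41771 + \left(\left(-5 + 105\right) + 14099\right) \left(-7960\right) = 41771 + \left(100 + 14099\right) \left(-7960\right) = 41771 + 14199 \left(-7960\right) = 41771 - 113024040 = -112982269$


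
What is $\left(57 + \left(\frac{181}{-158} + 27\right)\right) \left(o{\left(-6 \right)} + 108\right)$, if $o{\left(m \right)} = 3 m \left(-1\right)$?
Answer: $\frac{824733}{79} \approx 10440.0$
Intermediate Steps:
$o{\left(m \right)} = - 3 m$
$\left(57 + \left(\frac{181}{-158} + 27\right)\right) \left(o{\left(-6 \right)} + 108\right) = \left(57 + \left(\frac{181}{-158} + 27\right)\right) \left(\left(-3\right) \left(-6\right) + 108\right) = \left(57 + \left(181 \left(- \frac{1}{158}\right) + 27\right)\right) \left(18 + 108\right) = \left(57 + \left(- \frac{181}{158} + 27\right)\right) 126 = \left(57 + \frac{4085}{158}\right) 126 = \frac{13091}{158} \cdot 126 = \frac{824733}{79}$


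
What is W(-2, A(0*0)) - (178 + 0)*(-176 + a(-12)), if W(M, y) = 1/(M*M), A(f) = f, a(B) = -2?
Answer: 126737/4 ≈ 31684.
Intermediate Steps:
W(M, y) = M⁻² (W(M, y) = 1/(M²) = M⁻²)
W(-2, A(0*0)) - (178 + 0)*(-176 + a(-12)) = (-2)⁻² - (178 + 0)*(-176 - 2) = ¼ - 178*(-178) = ¼ - 1*(-31684) = ¼ + 31684 = 126737/4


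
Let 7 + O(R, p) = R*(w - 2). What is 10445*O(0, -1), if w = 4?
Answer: -73115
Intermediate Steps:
O(R, p) = -7 + 2*R (O(R, p) = -7 + R*(4 - 2) = -7 + R*2 = -7 + 2*R)
10445*O(0, -1) = 10445*(-7 + 2*0) = 10445*(-7 + 0) = 10445*(-7) = -73115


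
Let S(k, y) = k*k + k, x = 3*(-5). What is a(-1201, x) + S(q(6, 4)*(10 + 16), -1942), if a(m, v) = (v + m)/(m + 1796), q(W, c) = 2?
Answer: 1638604/595 ≈ 2754.0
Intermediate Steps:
x = -15
a(m, v) = (m + v)/(1796 + m)
S(k, y) = k + k² (S(k, y) = k² + k = k + k²)
a(-1201, x) + S(q(6, 4)*(10 + 16), -1942) = (-1201 - 15)/(1796 - 1201) + (2*(10 + 16))*(1 + 2*(10 + 16)) = -1216/595 + (2*26)*(1 + 2*26) = (1/595)*(-1216) + 52*(1 + 52) = -1216/595 + 52*53 = -1216/595 + 2756 = 1638604/595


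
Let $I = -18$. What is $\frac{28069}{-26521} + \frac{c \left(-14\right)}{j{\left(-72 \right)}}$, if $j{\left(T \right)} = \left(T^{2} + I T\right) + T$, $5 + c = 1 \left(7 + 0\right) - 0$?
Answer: $- \frac{45152185}{42486642} \approx -1.0627$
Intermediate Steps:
$c = 2$ ($c = -5 + \left(1 \left(7 + 0\right) - 0\right) = -5 + \left(1 \cdot 7 + 0\right) = -5 + \left(7 + 0\right) = -5 + 7 = 2$)
$j{\left(T \right)} = T^{2} - 17 T$ ($j{\left(T \right)} = \left(T^{2} - 18 T\right) + T = T^{2} - 17 T$)
$\frac{28069}{-26521} + \frac{c \left(-14\right)}{j{\left(-72 \right)}} = \frac{28069}{-26521} + \frac{2 \left(-14\right)}{\left(-72\right) \left(-17 - 72\right)} = 28069 \left(- \frac{1}{26521}\right) - \frac{28}{\left(-72\right) \left(-89\right)} = - \frac{28069}{26521} - \frac{28}{6408} = - \frac{28069}{26521} - \frac{7}{1602} = - \frac{45152185}{42486642}$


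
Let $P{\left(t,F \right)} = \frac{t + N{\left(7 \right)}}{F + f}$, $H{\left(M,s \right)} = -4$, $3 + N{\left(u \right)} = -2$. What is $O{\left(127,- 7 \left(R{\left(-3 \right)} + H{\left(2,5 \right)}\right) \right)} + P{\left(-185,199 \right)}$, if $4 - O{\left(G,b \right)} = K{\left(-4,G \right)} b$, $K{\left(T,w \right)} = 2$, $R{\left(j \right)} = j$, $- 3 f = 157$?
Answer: $- \frac{4193}{44} \approx -95.295$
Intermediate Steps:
$f = - \frac{157}{3}$ ($f = \left(- \frac{1}{3}\right) 157 = - \frac{157}{3} \approx -52.333$)
$N{\left(u \right)} = -5$ ($N{\left(u \right)} = -3 - 2 = -5$)
$P{\left(t,F \right)} = \frac{-5 + t}{- \frac{157}{3} + F}$ ($P{\left(t,F \right)} = \frac{t - 5}{F - \frac{157}{3}} = \frac{-5 + t}{- \frac{157}{3} + F}$)
$O{\left(G,b \right)} = 4 - 2 b$
$O{\left(127,- 7 \left(R{\left(-3 \right)} + H{\left(2,5 \right)}\right) \right)} + P{\left(-185,199 \right)} = \left(4 - 2 \left(- 7 \left(-3 - 4\right)\right)\right) + \frac{3 \left(-5 - 185\right)}{-157 + 3 \cdot 199} = \left(4 - 2 \left(\left(-7\right) \left(-7\right)\right)\right) + 3 \frac{1}{-157 + 597} \left(-190\right) = \left(4 - 98\right) + 3 \cdot \frac{1}{440} \left(-190\right) = -94 - \frac{57}{44} = - \frac{4193}{44}$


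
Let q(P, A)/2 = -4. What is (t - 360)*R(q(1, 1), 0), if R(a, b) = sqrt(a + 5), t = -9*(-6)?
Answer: -306*I*sqrt(3) ≈ -530.01*I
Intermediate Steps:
t = 54
q(P, A) = -8 (q(P, A) = 2*(-4) = -8)
R(a, b) = sqrt(5 + a)
(t - 360)*R(q(1, 1), 0) = (54 - 360)*sqrt(5 - 8) = -306*I*sqrt(3)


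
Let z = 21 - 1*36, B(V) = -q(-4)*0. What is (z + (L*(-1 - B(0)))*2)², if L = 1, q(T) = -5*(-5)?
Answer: 289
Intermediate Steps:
q(T) = 25
B(V) = 0 (B(V) = -1*25*0 = -25*0 = 0)
z = -15 (z = 21 - 36 = -15)
(z + (L*(-1 - B(0)))*2)² = (-15 + (1*(-1 - 1*0))*2)² = (-15 + (1*(-1 + 0))*2)² = (-15 + (1*(-1))*2)² = (-15 - 1*2)² = (-15 - 2)² = (-17)² = 289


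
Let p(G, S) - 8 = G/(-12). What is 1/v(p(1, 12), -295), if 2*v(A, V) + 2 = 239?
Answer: 2/237 ≈ 0.0084388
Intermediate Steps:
p(G, S) = 8 - G/12 (p(G, S) = 8 + G/(-12) = 8 + G*(-1/12) = 8 - G/12)
v(A, V) = 237/2 (v(A, V) = -1 + (1/2)*239 = -1 + 239/2 = 237/2)
1/v(p(1, 12), -295) = 1/(237/2) = 2/237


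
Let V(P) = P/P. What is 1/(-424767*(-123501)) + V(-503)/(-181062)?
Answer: -832682035/150767594993358 ≈ -5.5230e-6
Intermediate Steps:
V(P) = 1
1/(-424767*(-123501)) + V(-503)/(-181062) = 1/(-424767*(-123501)) + 1/(-181062) = -1/424767*(-1/123501) + 1*(-1/181062) = 1/52459149267 - 1/181062 = -832682035/150767594993358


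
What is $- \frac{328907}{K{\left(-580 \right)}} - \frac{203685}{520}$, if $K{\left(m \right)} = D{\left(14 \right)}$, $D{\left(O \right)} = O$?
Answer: $- \frac{17388323}{728} \approx -23885.0$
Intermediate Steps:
$K{\left(m \right)} = 14$
$- \frac{328907}{K{\left(-580 \right)}} - \frac{203685}{520} = - \frac{328907}{14} - \frac{203685}{520} = \left(-328907\right) \frac{1}{14} - \frac{40737}{104} = - \frac{328907}{14} - \frac{40737}{104} = - \frac{17388323}{728}$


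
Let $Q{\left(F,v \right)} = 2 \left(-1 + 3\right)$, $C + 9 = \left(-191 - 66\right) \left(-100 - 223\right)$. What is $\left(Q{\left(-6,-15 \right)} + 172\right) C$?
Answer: $14608352$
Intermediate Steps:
$C = 83002$ ($C = -9 + \left(-191 - 66\right) \left(-100 - 223\right) = -9 - -83011 = -9 + 83011 = 83002$)
$Q{\left(F,v \right)} = 4$ ($Q{\left(F,v \right)} = 2 \cdot 2 = 4$)
$\left(Q{\left(-6,-15 \right)} + 172\right) C = \left(4 + 172\right) 83002 = 176 \cdot 83002 = 14608352$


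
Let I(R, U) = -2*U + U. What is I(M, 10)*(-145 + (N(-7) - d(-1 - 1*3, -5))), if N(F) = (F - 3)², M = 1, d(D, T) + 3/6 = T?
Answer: 395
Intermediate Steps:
d(D, T) = -½ + T
N(F) = (-3 + F)²
I(R, U) = -U
I(M, 10)*(-145 + (N(-7) - d(-1 - 1*3, -5))) = (-1*10)*(-145 + ((-3 - 7)² - (-½ - 5))) = -10*(-145 + ((-10)² - 1*(-11/2))) = -10*(-145 + (100 + 11/2)) = -10*(-145 + 211/2) = -10*(-79/2) = 395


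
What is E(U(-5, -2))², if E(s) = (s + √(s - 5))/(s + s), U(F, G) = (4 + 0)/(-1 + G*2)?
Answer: (4 - I*√145)²/64 ≈ -2.0156 - 1.5052*I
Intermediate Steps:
U(F, G) = 4/(-1 + 2*G)
E(s) = (s + √(-5 + s))/(2*s) (E(s) = (s + √(-5 + s))/((2*s)) = (s + √(-5 + s))*(1/(2*s)) = (s + √(-5 + s))/(2*s))
E(U(-5, -2))² = ((4/(-1 + 2*(-2)) + √(-5 + 4/(-1 + 2*(-2))))/(2*((4/(-1 + 2*(-2))))))² = ((4/(-1 - 4) + √(-5 + 4/(-1 - 4)))/(2*((4/(-1 - 4)))))² = ((4/(-5) + √(-5 + 4/(-5)))/(2*((4/(-5)))))² = ((4*(-⅕) + √(-5 + 4*(-⅕)))/(2*((4*(-⅕)))))² = ((-⅘ + √(-5 - ⅘))/(2*(-⅘)))² = ((½)*(-5/4)*(-⅘ + √(-29/5)))² = ((½)*(-5/4)*(-⅘ + I*√145/5))² = (½ - I*√145/8)²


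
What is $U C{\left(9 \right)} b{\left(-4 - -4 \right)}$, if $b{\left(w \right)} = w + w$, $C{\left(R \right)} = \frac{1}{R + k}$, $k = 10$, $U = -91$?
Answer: $0$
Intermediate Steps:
$C{\left(R \right)} = \frac{1}{10 + R}$ ($C{\left(R \right)} = \frac{1}{R + 10} = \frac{1}{10 + R}$)
$b{\left(w \right)} = 2 w$
$U C{\left(9 \right)} b{\left(-4 - -4 \right)} = - \frac{91}{10 + 9} \cdot 2 \left(-4 - -4\right) = - \frac{91}{19} \cdot 2 \left(-4 + 4\right) = \left(-91\right) \frac{1}{19} \cdot 2 \cdot 0 = \left(- \frac{91}{19}\right) 0 = 0$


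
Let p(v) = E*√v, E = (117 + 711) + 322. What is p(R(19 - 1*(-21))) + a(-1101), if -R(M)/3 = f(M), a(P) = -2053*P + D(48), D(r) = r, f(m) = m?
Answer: 2260401 + 2300*I*√30 ≈ 2.2604e+6 + 12598.0*I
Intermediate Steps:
a(P) = 48 - 2053*P (a(P) = -2053*P + 48 = 48 - 2053*P)
E = 1150 (E = 828 + 322 = 1150)
R(M) = -3*M
p(v) = 1150*√v
p(R(19 - 1*(-21))) + a(-1101) = 1150*√(-3*(19 - 1*(-21))) + (48 - 2053*(-1101)) = 1150*√(-3*(19 + 21)) + (48 + 2260353) = 1150*√(-3*40) + 2260401 = 1150*√(-120) + 2260401 = 1150*(2*I*√30) + 2260401 = 2300*I*√30 + 2260401 = 2260401 + 2300*I*√30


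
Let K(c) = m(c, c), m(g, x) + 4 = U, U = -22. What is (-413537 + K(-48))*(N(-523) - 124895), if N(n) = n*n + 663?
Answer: -61743715211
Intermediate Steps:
N(n) = 663 + n**2 (N(n) = n**2 + 663 = 663 + n**2)
m(g, x) = -26 (m(g, x) = -4 - 22 = -26)
K(c) = -26
(-413537 + K(-48))*(N(-523) - 124895) = (-413537 - 26)*((663 + (-523)**2) - 124895) = -413563*((663 + 273529) - 124895) = -413563*(274192 - 124895) = -413563*149297 = -61743715211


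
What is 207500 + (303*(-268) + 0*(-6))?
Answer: 126296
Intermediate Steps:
207500 + (303*(-268) + 0*(-6)) = 207500 + (-81204 + 0) = 207500 - 81204 = 126296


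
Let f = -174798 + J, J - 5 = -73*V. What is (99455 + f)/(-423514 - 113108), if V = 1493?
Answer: 184327/536622 ≈ 0.34349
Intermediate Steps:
J = -108984 (J = 5 - 73*1493 = 5 - 108989 = -108984)
f = -283782 (f = -174798 - 108984 = -283782)
(99455 + f)/(-423514 - 113108) = (99455 - 283782)/(-423514 - 113108) = -184327/(-536622) = -184327*(-1/536622) = 184327/536622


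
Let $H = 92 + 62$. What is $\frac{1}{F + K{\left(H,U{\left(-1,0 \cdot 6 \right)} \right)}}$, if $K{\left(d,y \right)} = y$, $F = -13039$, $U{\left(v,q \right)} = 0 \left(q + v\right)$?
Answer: $- \frac{1}{13039} \approx -7.6693 \cdot 10^{-5}$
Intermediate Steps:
$U{\left(v,q \right)} = 0$
$H = 154$
$\frac{1}{F + K{\left(H,U{\left(-1,0 \cdot 6 \right)} \right)}} = \frac{1}{-13039 + 0} = \frac{1}{-13039} = - \frac{1}{13039}$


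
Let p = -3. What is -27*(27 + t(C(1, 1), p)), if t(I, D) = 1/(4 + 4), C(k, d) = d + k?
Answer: -5859/8 ≈ -732.38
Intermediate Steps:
t(I, D) = 1/8
-27*(27 + t(C(1, 1), p)) = -27*(27 + 1/8) = -27*217/8 = -5859/8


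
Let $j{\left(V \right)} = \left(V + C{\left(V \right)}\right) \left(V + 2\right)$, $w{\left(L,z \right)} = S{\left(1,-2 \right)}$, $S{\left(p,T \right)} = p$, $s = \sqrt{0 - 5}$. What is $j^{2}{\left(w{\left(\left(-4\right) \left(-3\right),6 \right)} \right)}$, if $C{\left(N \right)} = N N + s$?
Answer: $-9 + 36 i \sqrt{5} \approx -9.0 + 80.498 i$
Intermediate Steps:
$s = i \sqrt{5}$ ($s = \sqrt{-5} = i \sqrt{5} \approx 2.2361 i$)
$C{\left(N \right)} = N^{2} + i \sqrt{5}$ ($C{\left(N \right)} = N N + i \sqrt{5} = N^{2} + i \sqrt{5}$)
$w{\left(L,z \right)} = 1$
$j{\left(V \right)} = \left(2 + V\right) \left(V + V^{2} + i \sqrt{5}\right)$ ($j{\left(V \right)} = \left(V + \left(V^{2} + i \sqrt{5}\right)\right) \left(V + 2\right) = \left(V + V^{2} + i \sqrt{5}\right) \left(2 + V\right) = \left(2 + V\right) \left(V + V^{2} + i \sqrt{5}\right)$)
$j^{2}{\left(w{\left(\left(-4\right) \left(-3\right),6 \right)} \right)} = \left(2 \cdot 1 + 3 \cdot 1^{2} + 1 \left(1^{2} + i \sqrt{5}\right) + 2 i \sqrt{5}\right)^{2} = \left(2 + 3 \cdot 1 + 1 \left(1 + i \sqrt{5}\right) + 2 i \sqrt{5}\right)^{2} = \left(2 + 3 + \left(1 + i \sqrt{5}\right) + 2 i \sqrt{5}\right)^{2} = \left(6 + 3 i \sqrt{5}\right)^{2}$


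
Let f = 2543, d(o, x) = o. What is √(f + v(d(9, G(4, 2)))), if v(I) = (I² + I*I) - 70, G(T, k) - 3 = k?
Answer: √2635 ≈ 51.332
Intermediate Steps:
G(T, k) = 3 + k
v(I) = -70 + 2*I² (v(I) = (I² + I²) - 70 = 2*I² - 70 = -70 + 2*I²)
√(f + v(d(9, G(4, 2)))) = √(2543 + (-70 + 2*9²)) = √(2543 + (-70 + 2*81)) = √(2543 + (-70 + 162)) = √(2543 + 92) = √2635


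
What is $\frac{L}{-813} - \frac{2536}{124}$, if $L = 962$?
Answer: $- \frac{545264}{25203} \approx -21.635$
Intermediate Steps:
$\frac{L}{-813} - \frac{2536}{124} = \frac{962}{-813} - \frac{2536}{124} = 962 \left(- \frac{1}{813}\right) - \frac{634}{31} = - \frac{962}{813} - \frac{634}{31} = - \frac{545264}{25203}$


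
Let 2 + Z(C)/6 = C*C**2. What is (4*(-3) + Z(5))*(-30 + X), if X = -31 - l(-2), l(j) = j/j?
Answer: -45012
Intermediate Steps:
l(j) = 1
Z(C) = -12 + 6*C**3 (Z(C) = -12 + 6*(C*C**2) = -12 + 6*C**3)
X = -32 (X = -31 - 1*1 = -31 - 1 = -32)
(4*(-3) + Z(5))*(-30 + X) = (4*(-3) + (-12 + 6*5**3))*(-30 - 32) = (-12 + (-12 + 6*125))*(-62) = (-12 + (-12 + 750))*(-62) = (-12 + 738)*(-62) = 726*(-62) = -45012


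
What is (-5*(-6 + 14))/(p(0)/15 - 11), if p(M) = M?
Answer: 40/11 ≈ 3.6364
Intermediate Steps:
(-5*(-6 + 14))/(p(0)/15 - 11) = (-5*(-6 + 14))/(0/15 - 11) = (-5*8)/((1/15)*0 - 11) = -40/(0 - 11) = -40/(-11) = -40*(-1/11) = 40/11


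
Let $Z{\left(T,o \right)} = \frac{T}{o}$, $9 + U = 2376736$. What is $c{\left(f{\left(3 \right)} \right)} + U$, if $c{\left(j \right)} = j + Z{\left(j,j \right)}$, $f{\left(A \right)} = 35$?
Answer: $2376763$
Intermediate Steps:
$U = 2376727$ ($U = -9 + 2376736 = 2376727$)
$c{\left(j \right)} = 1 + j$ ($c{\left(j \right)} = j + \frac{j}{j} = j + 1 = 1 + j$)
$c{\left(f{\left(3 \right)} \right)} + U = \left(1 + 35\right) + 2376727 = 36 + 2376727 = 2376763$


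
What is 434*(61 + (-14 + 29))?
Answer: 32984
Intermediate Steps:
434*(61 + (-14 + 29)) = 434*(61 + 15) = 434*76 = 32984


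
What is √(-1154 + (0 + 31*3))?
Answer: I*√1061 ≈ 32.573*I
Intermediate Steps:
√(-1154 + (0 + 31*3)) = √(-1154 + (0 + 93)) = √(-1154 + 93) = √(-1061) = I*√1061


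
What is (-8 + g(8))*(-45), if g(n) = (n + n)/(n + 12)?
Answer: 324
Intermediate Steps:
g(n) = 2*n/(12 + n) (g(n) = (2*n)/(12 + n) = 2*n/(12 + n))
(-8 + g(8))*(-45) = (-8 + 2*8/(12 + 8))*(-45) = (-8 + 2*8/20)*(-45) = (-8 + 2*8*(1/20))*(-45) = (-8 + 4/5)*(-45) = -36/5*(-45) = 324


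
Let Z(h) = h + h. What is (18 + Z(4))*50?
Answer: 1300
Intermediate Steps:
Z(h) = 2*h
(18 + Z(4))*50 = (18 + 2*4)*50 = (18 + 8)*50 = 26*50 = 1300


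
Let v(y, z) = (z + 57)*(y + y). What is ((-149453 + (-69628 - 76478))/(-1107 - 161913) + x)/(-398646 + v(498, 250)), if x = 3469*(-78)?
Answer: 4009998371/1376392680 ≈ 2.9134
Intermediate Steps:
v(y, z) = 2*y*(57 + z) (v(y, z) = (57 + z)*(2*y) = 2*y*(57 + z))
x = -270582
((-149453 + (-69628 - 76478))/(-1107 - 161913) + x)/(-398646 + v(498, 250)) = ((-149453 + (-69628 - 76478))/(-1107 - 161913) - 270582)/(-398646 + 2*498*(57 + 250)) = ((-149453 - 146106)/(-163020) - 270582)/(-398646 + 2*498*307) = (-295559*(-1/163020) - 270582)/(-398646 + 305772) = (26869/14820 - 270582)/(-92874) = -4009998371/14820*(-1/92874) = 4009998371/1376392680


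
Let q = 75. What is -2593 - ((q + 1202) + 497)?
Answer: -4367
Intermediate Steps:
-2593 - ((q + 1202) + 497) = -2593 - ((75 + 1202) + 497) = -2593 - (1277 + 497) = -2593 - 1*1774 = -2593 - 1774 = -4367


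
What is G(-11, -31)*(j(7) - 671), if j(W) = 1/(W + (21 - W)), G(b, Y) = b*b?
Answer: -1704890/21 ≈ -81185.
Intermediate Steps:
G(b, Y) = b²
j(W) = 1/21
G(-11, -31)*(j(7) - 671) = (-11)²*(1/21 - 671) = 121*(-14090/21) = -1704890/21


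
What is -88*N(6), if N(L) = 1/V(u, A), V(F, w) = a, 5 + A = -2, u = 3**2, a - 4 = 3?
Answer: -88/7 ≈ -12.571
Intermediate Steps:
a = 7 (a = 4 + 3 = 7)
u = 9
A = -7 (A = -5 - 2 = -7)
V(F, w) = 7
N(L) = 1/7
-88*N(6) = -88*1/7 = -88/7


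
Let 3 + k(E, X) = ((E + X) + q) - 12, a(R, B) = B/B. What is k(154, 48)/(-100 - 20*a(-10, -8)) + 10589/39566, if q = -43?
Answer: -184451/197830 ≈ -0.93237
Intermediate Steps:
a(R, B) = 1
k(E, X) = -58 + E + X (k(E, X) = -3 + (((E + X) - 43) - 12) = -3 + ((-43 + E + X) - 12) = -3 + (-55 + E + X) = -58 + E + X)
k(154, 48)/(-100 - 20*a(-10, -8)) + 10589/39566 = (-58 + 154 + 48)/(-100 - 20*1) + 10589/39566 = 144/(-100 - 20) + 10589*(1/39566) = 144/(-120) + 10589/39566 = 144*(-1/120) + 10589/39566 = -6/5 + 10589/39566 = -184451/197830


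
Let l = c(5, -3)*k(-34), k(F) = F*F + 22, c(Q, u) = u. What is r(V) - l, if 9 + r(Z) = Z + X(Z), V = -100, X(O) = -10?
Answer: 3415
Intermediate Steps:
k(F) = 22 + F² (k(F) = F² + 22 = 22 + F²)
r(Z) = -19 + Z (r(Z) = -9 + (Z - 10) = -9 + (-10 + Z) = -19 + Z)
l = -3534 (l = -3*(22 + (-34)²) = -3*(22 + 1156) = -3*1178 = -3534)
r(V) - l = (-19 - 100) - 1*(-3534) = -119 + 3534 = 3415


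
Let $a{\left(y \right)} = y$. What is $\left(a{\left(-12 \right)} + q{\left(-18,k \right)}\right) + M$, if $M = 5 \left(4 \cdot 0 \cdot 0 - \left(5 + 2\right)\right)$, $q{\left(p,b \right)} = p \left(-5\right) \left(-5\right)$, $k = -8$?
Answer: $-497$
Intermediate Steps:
$q{\left(p,b \right)} = 25 p$ ($q{\left(p,b \right)} = - 5 p \left(-5\right) = 25 p$)
$M = -35$ ($M = 5 \left(0 \cdot 0 - 7\right) = 5 \left(0 - 7\right) = 5 \left(-7\right) = -35$)
$\left(a{\left(-12 \right)} + q{\left(-18,k \right)}\right) + M = \left(-12 + 25 \left(-18\right)\right) - 35 = \left(-12 - 450\right) - 35 = -462 - 35 = -497$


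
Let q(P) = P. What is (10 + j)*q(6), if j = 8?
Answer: 108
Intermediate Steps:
(10 + j)*q(6) = (10 + 8)*6 = 18*6 = 108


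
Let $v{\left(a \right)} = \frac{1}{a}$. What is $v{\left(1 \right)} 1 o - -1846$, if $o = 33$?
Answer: $1879$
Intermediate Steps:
$v{\left(1 \right)} 1 o - -1846 = 1^{-1} \cdot 1 \cdot 33 - -1846 = 1 \cdot 1 \cdot 33 + 1846 = 1 \cdot 33 + 1846 = 33 + 1846 = 1879$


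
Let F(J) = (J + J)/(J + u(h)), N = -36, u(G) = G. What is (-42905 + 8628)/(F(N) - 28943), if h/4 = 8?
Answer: 34277/28925 ≈ 1.1850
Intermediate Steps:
h = 32 (h = 4*8 = 32)
F(J) = 2*J/(32 + J) (F(J) = (J + J)/(J + 32) = (2*J)/(32 + J) = 2*J/(32 + J))
(-42905 + 8628)/(F(N) - 28943) = (-42905 + 8628)/(2*(-36)/(32 - 36) - 28943) = -34277/(2*(-36)/(-4) - 28943) = -34277/(2*(-36)*(-¼) - 28943) = -34277/(18 - 28943) = -34277/(-28925) = -34277*(-1/28925) = 34277/28925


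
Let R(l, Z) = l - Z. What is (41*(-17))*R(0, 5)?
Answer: 3485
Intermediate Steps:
(41*(-17))*R(0, 5) = (41*(-17))*(0 - 1*5) = -697*(0 - 5) = -697*(-5) = 3485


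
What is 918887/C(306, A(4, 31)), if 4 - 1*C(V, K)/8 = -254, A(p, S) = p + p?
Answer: 918887/2064 ≈ 445.20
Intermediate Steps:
A(p, S) = 2*p
C(V, K) = 2064 (C(V, K) = 32 - 8*(-254) = 32 + 2032 = 2064)
918887/C(306, A(4, 31)) = 918887/2064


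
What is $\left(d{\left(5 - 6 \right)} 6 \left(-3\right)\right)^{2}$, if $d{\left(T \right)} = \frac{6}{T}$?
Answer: $11664$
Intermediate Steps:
$\left(d{\left(5 - 6 \right)} 6 \left(-3\right)\right)^{2} = \left(\frac{6}{5 - 6} \cdot 6 \left(-3\right)\right)^{2} = \left(\frac{6}{-1} \cdot 6 \left(-3\right)\right)^{2} = \left(6 \left(-1\right) 6 \left(-3\right)\right)^{2} = \left(\left(-6\right) 6 \left(-3\right)\right)^{2} = \left(\left(-36\right) \left(-3\right)\right)^{2} = 108^{2} = 11664$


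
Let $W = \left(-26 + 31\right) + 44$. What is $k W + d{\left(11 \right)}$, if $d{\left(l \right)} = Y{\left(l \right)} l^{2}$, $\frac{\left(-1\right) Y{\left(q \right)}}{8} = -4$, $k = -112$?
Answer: $-1616$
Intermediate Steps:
$Y{\left(q \right)} = 32$ ($Y{\left(q \right)} = \left(-8\right) \left(-4\right) = 32$)
$W = 49$ ($W = 5 + 44 = 49$)
$d{\left(l \right)} = 32 l^{2}$
$k W + d{\left(11 \right)} = \left(-112\right) 49 + 32 \cdot 11^{2} = -5488 + 32 \cdot 121 = -5488 + 3872 = -1616$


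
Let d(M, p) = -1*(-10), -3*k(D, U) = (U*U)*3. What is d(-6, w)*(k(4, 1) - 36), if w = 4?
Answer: -370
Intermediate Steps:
k(D, U) = -U² (k(D, U) = -U*U*3/3 = -U²*3/3 = -U²)
d(M, p) = 10
d(-6, w)*(k(4, 1) - 36) = 10*(-1*1² - 36) = 10*(-1*1 - 36) = 10*(-1 - 36) = 10*(-37) = -370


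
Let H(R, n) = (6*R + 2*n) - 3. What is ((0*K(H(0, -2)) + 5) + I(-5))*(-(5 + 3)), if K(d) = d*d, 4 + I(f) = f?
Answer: 32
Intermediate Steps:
I(f) = -4 + f
H(R, n) = -3 + 2*n + 6*R (H(R, n) = (2*n + 6*R) - 3 = -3 + 2*n + 6*R)
K(d) = d²
((0*K(H(0, -2)) + 5) + I(-5))*(-(5 + 3)) = ((0*(-3 + 2*(-2) + 6*0)² + 5) + (-4 - 5))*(-(5 + 3)) = ((0*(-3 - 4 + 0)² + 5) - 9)*(-1*8) = ((0*(-7)² + 5) - 9)*(-8) = ((0*49 + 5) - 9)*(-8) = ((0 + 5) - 9)*(-8) = (5 - 9)*(-8) = -4*(-8) = 32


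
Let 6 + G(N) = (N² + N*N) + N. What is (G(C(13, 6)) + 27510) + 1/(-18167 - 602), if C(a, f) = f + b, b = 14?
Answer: 531613155/18769 ≈ 28324.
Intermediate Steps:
C(a, f) = 14 + f (C(a, f) = f + 14 = 14 + f)
G(N) = -6 + N + 2*N² (G(N) = -6 + ((N² + N*N) + N) = -6 + ((N² + N²) + N) = -6 + (2*N² + N) = -6 + (N + 2*N²) = -6 + N + 2*N²)
(G(C(13, 6)) + 27510) + 1/(-18167 - 602) = ((-6 + (14 + 6) + 2*(14 + 6)²) + 27510) + 1/(-18167 - 602) = ((-6 + 20 + 2*20²) + 27510) + 1/(-18769) = ((-6 + 20 + 2*400) + 27510) - 1/18769 = ((-6 + 20 + 800) + 27510) - 1/18769 = (814 + 27510) - 1/18769 = 28324 - 1/18769 = 531613155/18769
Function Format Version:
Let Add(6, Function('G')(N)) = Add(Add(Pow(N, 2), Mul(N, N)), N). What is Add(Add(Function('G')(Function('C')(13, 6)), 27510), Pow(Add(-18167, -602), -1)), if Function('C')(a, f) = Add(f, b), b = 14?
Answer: Rational(531613155, 18769) ≈ 28324.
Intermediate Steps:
Function('C')(a, f) = Add(14, f) (Function('C')(a, f) = Add(f, 14) = Add(14, f))
Function('G')(N) = Add(-6, N, Mul(2, Pow(N, 2))) (Function('G')(N) = Add(-6, Add(Add(Pow(N, 2), Mul(N, N)), N)) = Add(-6, Add(Add(Pow(N, 2), Pow(N, 2)), N)) = Add(-6, Add(Mul(2, Pow(N, 2)), N)) = Add(-6, Add(N, Mul(2, Pow(N, 2)))) = Add(-6, N, Mul(2, Pow(N, 2))))
Add(Add(Function('G')(Function('C')(13, 6)), 27510), Pow(Add(-18167, -602), -1)) = Add(Add(Add(-6, Add(14, 6), Mul(2, Pow(Add(14, 6), 2))), 27510), Pow(Add(-18167, -602), -1)) = Add(Add(Add(-6, 20, Mul(2, Pow(20, 2))), 27510), Pow(-18769, -1)) = Add(Add(Add(-6, 20, Mul(2, 400)), 27510), Rational(-1, 18769)) = Add(Add(Add(-6, 20, 800), 27510), Rational(-1, 18769)) = Add(Add(814, 27510), Rational(-1, 18769)) = Add(28324, Rational(-1, 18769)) = Rational(531613155, 18769)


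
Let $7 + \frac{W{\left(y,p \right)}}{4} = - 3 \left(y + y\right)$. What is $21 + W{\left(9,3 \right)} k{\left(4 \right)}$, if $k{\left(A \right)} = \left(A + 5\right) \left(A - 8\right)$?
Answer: $8805$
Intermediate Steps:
$W{\left(y,p \right)} = -28 - 24 y$ ($W{\left(y,p \right)} = -28 + 4 \left(- 3 \left(y + y\right)\right) = -28 + 4 \left(- 3 \cdot 2 y\right) = -28 + 4 \left(- 6 y\right) = -28 - 24 y$)
$k{\left(A \right)} = \left(-8 + A\right) \left(5 + A\right)$ ($k{\left(A \right)} = \left(5 + A\right) \left(-8 + A\right) = \left(-8 + A\right) \left(5 + A\right)$)
$21 + W{\left(9,3 \right)} k{\left(4 \right)} = 21 + \left(-28 - 216\right) \left(-40 + 4^{2} - 12\right) = 21 + \left(-28 - 216\right) \left(-40 + 16 - 12\right) = 21 - -8784 = 21 + 8784 = 8805$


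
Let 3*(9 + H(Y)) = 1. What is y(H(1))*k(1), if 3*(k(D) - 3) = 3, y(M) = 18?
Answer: 72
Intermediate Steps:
H(Y) = -26/3 (H(Y) = -9 + (⅓)*1 = -9 + ⅓ = -26/3)
k(D) = 4 (k(D) = 3 + (⅓)*3 = 3 + 1 = 4)
y(H(1))*k(1) = 18*4 = 72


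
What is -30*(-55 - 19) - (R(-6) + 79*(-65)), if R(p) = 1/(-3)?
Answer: 22066/3 ≈ 7355.3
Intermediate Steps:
R(p) = -⅓
-30*(-55 - 19) - (R(-6) + 79*(-65)) = -30*(-55 - 19) - (-⅓ + 79*(-65)) = -30*(-74) - (-⅓ - 5135) = 2220 - 1*(-15406/3) = 2220 + 15406/3 = 22066/3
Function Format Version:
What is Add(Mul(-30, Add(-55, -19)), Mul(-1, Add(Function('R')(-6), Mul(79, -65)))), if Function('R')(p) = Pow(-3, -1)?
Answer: Rational(22066, 3) ≈ 7355.3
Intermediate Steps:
Function('R')(p) = Rational(-1, 3)
Add(Mul(-30, Add(-55, -19)), Mul(-1, Add(Function('R')(-6), Mul(79, -65)))) = Add(Mul(-30, Add(-55, -19)), Mul(-1, Add(Rational(-1, 3), Mul(79, -65)))) = Add(Mul(-30, -74), Mul(-1, Add(Rational(-1, 3), -5135))) = Add(2220, Mul(-1, Rational(-15406, 3))) = Add(2220, Rational(15406, 3)) = Rational(22066, 3)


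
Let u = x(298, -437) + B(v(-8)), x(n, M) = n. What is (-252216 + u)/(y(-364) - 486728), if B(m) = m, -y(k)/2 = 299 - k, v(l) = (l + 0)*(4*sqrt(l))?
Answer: 125959/244027 + 32*I*sqrt(2)/244027 ≈ 0.51617 + 0.00018545*I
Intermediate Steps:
v(l) = 4*l**(3/2) (v(l) = l*(4*sqrt(l)) = 4*l**(3/2))
y(k) = -598 + 2*k (y(k) = -2*(299 - k) = -598 + 2*k)
u = 298 - 64*I*sqrt(2) (u = 298 + 4*(-8)**(3/2) = 298 + 4*(-16*I*sqrt(2)) = 298 - 64*I*sqrt(2) ≈ 298.0 - 90.51*I)
(-252216 + u)/(y(-364) - 486728) = (-252216 + (298 - 64*I*sqrt(2)))/((-598 + 2*(-364)) - 486728) = (-251918 - 64*I*sqrt(2))/((-598 - 728) - 486728) = (-251918 - 64*I*sqrt(2))/(-1326 - 486728) = (-251918 - 64*I*sqrt(2))/(-488054) = (-251918 - 64*I*sqrt(2))*(-1/488054) = 125959/244027 + 32*I*sqrt(2)/244027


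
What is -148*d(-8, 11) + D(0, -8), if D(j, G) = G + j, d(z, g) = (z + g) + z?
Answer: 732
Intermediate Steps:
d(z, g) = g + 2*z (d(z, g) = (g + z) + z = g + 2*z)
-148*d(-8, 11) + D(0, -8) = -148*(11 + 2*(-8)) + (-8 + 0) = -148*(11 - 16) - 8 = -148*(-5) - 8 = 740 - 8 = 732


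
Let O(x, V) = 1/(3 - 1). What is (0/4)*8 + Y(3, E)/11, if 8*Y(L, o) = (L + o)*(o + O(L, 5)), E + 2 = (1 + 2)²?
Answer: 75/88 ≈ 0.85227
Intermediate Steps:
E = 7 (E = -2 + (1 + 2)² = -2 + 3² = -2 + 9 = 7)
O(x, V) = ½ (O(x, V) = 1/2 = ½)
Y(L, o) = (½ + o)*(L + o)/8 (Y(L, o) = ((L + o)*(o + ½))/8 = ((L + o)*(½ + o))/8 = ((½ + o)*(L + o))/8 = (½ + o)*(L + o)/8)
(0/4)*8 + Y(3, E)/11 = (0/4)*8 + ((⅛)*7² + (1/16)*3 + (1/16)*7 + (⅛)*3*7)/11 = (0*(¼))*8 + ((⅛)*49 + 3/16 + 7/16 + 21/8)*(1/11) = 0*8 + (49/8 + 3/16 + 7/16 + 21/8)*(1/11) = 0 + (75/8)*(1/11) = 0 + 75/88 = 75/88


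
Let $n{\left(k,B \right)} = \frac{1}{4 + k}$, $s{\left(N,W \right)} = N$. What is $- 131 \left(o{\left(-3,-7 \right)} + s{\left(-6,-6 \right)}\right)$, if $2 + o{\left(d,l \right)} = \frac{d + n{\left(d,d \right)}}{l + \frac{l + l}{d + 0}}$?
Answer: $\frac{6550}{7} \approx 935.71$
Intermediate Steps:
$o{\left(d,l \right)} = -2 + \frac{d + \frac{1}{4 + d}}{l + \frac{2 l}{d}}$ ($o{\left(d,l \right)} = -2 + \frac{d + \frac{1}{4 + d}}{l + \frac{l + l}{d + 0}} = -2 + \frac{d + \frac{1}{4 + d}}{l + \frac{2 l}{d}}$)
$- 131 \left(o{\left(-3,-7 \right)} + s{\left(-6,-6 \right)}\right) = - 131 \left(\frac{-3 + \left(4 - 3\right) \left(\left(-3\right)^{2} - -28 - \left(-6\right) \left(-7\right)\right)}{\left(-7\right) \left(2 - 3\right) \left(4 - 3\right)} - 6\right) = - 131 \left(- \frac{-3 + 1 \left(9 + 28 - 42\right)}{7 \left(-1\right) 1} - 6\right) = - 131 \left(\left(- \frac{1}{7}\right) \left(-1\right) 1 \left(-3 + 1 \left(-5\right)\right) - 6\right) = - 131 \left(\left(- \frac{1}{7}\right) \left(-1\right) 1 \left(-3 - 5\right) - 6\right) = - 131 \left(\left(- \frac{1}{7}\right) \left(-1\right) 1 \left(-8\right) - 6\right) = - 131 \left(- \frac{8}{7} - 6\right) = \left(-131\right) \left(- \frac{50}{7}\right) = \frac{6550}{7}$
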